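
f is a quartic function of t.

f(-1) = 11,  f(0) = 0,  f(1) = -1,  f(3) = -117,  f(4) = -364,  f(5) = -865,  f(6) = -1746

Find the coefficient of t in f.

-3

Write f(t) = at^4 + bt³ + ct² + dt + e; the 7 given values yield a linear system in the 5 coefficients.
Solving, f(t) = -t^4 - 3t³ + 6t² - 3t.
The coefficient of t is -3.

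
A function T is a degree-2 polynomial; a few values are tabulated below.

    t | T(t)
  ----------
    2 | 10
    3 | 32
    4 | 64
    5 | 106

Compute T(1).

-2

First differences: 22, 32, 42. Second differences: 10, 10.
Level-2 differences are constant, so T has degree 2.
Fitting a degree-2 polynomial gives T(t) = 5t² - 3t - 4.
Then T(1) = -2.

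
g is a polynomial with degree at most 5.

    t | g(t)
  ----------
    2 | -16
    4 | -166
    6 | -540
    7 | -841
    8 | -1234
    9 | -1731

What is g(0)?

Write g(t) = at^5 + bt^4 + ct³ + dt² + et + p; the 6 given values yield a linear system in the 6 coefficients.
Solving, the top 2 coefficients vanish, and g(t) = -2t³ - 4t² + 5t + 6.
Then g(0) = 6.

6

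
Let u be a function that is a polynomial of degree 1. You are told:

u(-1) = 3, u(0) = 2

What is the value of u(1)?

1

Write u(x) = ax + b; the 2 given values yield a linear system in the 2 coefficients.
Solving, u(x) = -x + 2.
Then u(1) = 1.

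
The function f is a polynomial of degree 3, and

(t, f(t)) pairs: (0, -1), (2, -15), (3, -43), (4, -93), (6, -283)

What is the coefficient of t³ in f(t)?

Write f(t) = at³ + bt² + ct + d; the 5 given values yield a linear system in the 4 coefficients.
Solving, f(t) = -t³ - 2t² + t - 1.
The coefficient of t³ is -1.

-1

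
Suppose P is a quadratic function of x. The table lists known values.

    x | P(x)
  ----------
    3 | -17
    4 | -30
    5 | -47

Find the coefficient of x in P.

Write P(x) = ax² + bx + c; the 3 given values yield a linear system in the 3 coefficients.
Solving, P(x) = -2x² + x - 2.
The coefficient of x is 1.

1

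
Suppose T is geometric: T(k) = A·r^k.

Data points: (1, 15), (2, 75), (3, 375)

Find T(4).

1875

Consecutive ratio: 75/15 = 5, and 375/75 = 5, so r = 5.
Then A·5^1 = 15 gives A = 3, and T(k) = 3·5^k.
T(4) = 3·5^4 = 1875.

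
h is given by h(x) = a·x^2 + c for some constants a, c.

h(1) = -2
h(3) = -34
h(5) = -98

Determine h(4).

-62

From h(1) = -2 and h(3) = -34: 1a + c = -2 and 9a + c = -34.
Subtracting: 8a = -32, so a = -4; then c = -2 − (-4)·1 = 2.
So h(x) = -4x² + 2, and h(4) = -62.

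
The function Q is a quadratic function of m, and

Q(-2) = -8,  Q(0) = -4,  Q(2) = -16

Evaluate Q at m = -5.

-44

Write Q(m) = am² + bm + c; the 3 given values yield a linear system in the 3 coefficients.
Solving, Q(m) = -2m² - 2m - 4.
Then Q(-5) = -44.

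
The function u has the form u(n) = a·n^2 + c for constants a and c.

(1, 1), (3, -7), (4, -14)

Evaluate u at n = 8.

From u(1) = 1 and u(3) = -7: 1a + c = 1 and 9a + c = -7.
Subtracting: 8a = -8, so a = -1; then c = 1 − (-1)·1 = 2.
So u(n) = -1n² + 2, and u(8) = -62.

-62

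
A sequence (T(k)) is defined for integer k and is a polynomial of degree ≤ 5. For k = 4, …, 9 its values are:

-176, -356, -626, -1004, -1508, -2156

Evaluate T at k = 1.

4

First differences: -180, -270, -378, -504, -648. Second differences: -90, -108, -126, -144. Third differences: -18, -18, -18.
Level-3 differences are constant, so T has degree 3.
Fitting a degree-3 polynomial gives T(k) = -3k³ + 3k + 4.
Then T(1) = 4.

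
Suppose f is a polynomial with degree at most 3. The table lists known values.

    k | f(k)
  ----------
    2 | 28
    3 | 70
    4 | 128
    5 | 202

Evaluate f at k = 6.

Write f(k) = ak³ + bk² + ck + d; the 4 given values yield a linear system in the 4 coefficients.
Solving, the leading coefficient vanishes, and f(k) = 8k² + 2k - 8.
Then f(6) = 292.

292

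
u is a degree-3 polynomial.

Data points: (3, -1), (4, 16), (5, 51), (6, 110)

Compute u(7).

199

Write u(t) = at³ + bt² + ct + d; the 4 given values yield a linear system in the 4 coefficients.
Solving, u(t) = t³ - 3t² + t - 4.
Then u(7) = 199.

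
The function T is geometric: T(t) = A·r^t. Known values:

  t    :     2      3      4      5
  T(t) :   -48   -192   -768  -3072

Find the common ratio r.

4

Consecutive ratio: -192/(-48) = 4, and -768/(-192) = 4, so r = 4.
Then A·4^2 = -48 gives A = -3, and T(t) = -3·4^t.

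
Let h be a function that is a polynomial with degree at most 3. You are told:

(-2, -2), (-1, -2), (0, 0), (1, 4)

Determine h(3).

18

Write h(x) = ax³ + bx² + cx + d; the 4 given values yield a linear system in the 4 coefficients.
Solving, the leading coefficient vanishes, and h(x) = x² + 3x.
Then h(3) = 18.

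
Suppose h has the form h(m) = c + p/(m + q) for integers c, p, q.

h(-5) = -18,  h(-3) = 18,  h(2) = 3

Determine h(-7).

(h(m) − c)(m + q) = p for each data point; the three points give a linear system in c and q, then p follows.
Solving: c = 0, q = 4, p = 18, so h(m) = 18/(m + 4).
Then h(-7) = 0 + 18/(-3) = -6.

-6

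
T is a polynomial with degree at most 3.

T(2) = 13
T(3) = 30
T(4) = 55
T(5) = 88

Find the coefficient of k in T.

First differences: 17, 25, 33. Second differences: 8, 8.
Level-2 differences are constant, so T has degree 2.
Fitting a degree-2 polynomial gives T(k) = 4k² - 3k + 3.
The coefficient of k is -3.

-3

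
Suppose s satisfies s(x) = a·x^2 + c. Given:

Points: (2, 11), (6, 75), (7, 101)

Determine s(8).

From s(2) = 11 and s(6) = 75: 4a + c = 11 and 36a + c = 75.
Subtracting: 32a = 64, so a = 2; then c = 11 − 2·4 = 3.
So s(x) = 2x² + 3, and s(8) = 131.

131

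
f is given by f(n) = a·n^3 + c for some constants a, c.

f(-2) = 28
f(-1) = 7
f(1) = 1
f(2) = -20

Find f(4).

From f(-2) = 28 and f(-1) = 7: -8a + c = 28 and -1a + c = 7.
Subtracting: 7a = -21, so a = -3; then c = 28 − (-3)·(-8) = 4.
So f(n) = -3n³ + 4, and f(4) = -188.

-188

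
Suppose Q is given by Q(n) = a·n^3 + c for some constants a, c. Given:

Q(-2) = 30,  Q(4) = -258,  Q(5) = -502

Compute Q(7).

From Q(-2) = 30 and Q(4) = -258: -8a + c = 30 and 64a + c = -258.
Subtracting: 72a = -288, so a = -4; then c = 30 − (-4)·(-8) = -2.
So Q(n) = -4n³ − 2, and Q(7) = -1374.

-1374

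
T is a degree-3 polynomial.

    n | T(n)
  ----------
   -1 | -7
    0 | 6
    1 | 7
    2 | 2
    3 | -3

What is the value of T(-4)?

First differences: 13, 1, -5, -5. Second differences: -12, -6, 0. Third differences: 6, 6.
Level-3 differences are constant, so T has degree 3.
Fitting a degree-3 polynomial gives T(n) = n³ - 6n² + 6n + 6.
Then T(-4) = -178.

-178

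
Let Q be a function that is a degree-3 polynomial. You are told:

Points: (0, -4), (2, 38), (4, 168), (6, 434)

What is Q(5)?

281

Write Q(n) = an³ + bn² + cn + d; the 4 given values yield a linear system in the 4 coefficients.
Solving, Q(n) = n³ + 5n² + 7n - 4.
Then Q(5) = 281.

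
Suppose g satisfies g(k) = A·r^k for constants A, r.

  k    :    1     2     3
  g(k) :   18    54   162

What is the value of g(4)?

486

Consecutive ratio: 54/18 = 3, and 162/54 = 3, so r = 3.
Then A·3^1 = 18 gives A = 6, and g(k) = 6·3^k.
g(4) = 6·3^4 = 486.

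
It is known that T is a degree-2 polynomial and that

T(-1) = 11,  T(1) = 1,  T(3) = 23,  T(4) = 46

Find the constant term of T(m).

Write T(m) = am² + bm + c; the 4 given values yield a linear system in the 3 coefficients.
Solving, T(m) = 4m² - 5m + 2.
The constant term is T(0) = 2.

2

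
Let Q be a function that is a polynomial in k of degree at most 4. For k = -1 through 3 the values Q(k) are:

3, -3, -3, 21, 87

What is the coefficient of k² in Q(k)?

First differences: -6, 0, 24, 66. Second differences: 6, 24, 42. Third differences: 18, 18.
Level-3 differences are constant, so Q has degree 3.
Fitting a degree-3 polynomial gives Q(k) = 3k³ + 3k² - 6k - 3.
The coefficient of k² is 3.

3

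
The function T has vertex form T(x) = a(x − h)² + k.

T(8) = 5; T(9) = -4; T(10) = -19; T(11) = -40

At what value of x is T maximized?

7

First differences -9, -15, -21; second difference -6 = 2a, so a = -3.
Expanding, the x-coefficient is −2ah = 6h; matching it to the data gives h = 7, and then k = 8.
So T(x) = -3(x − 7)² + 8.
Hence h = 7.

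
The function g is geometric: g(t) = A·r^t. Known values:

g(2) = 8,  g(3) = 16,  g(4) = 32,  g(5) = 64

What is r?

2

Consecutive ratio: 16/8 = 2, and 32/16 = 2, so r = 2.
Then A·2^2 = 8 gives A = 2, and g(t) = 2·2^t.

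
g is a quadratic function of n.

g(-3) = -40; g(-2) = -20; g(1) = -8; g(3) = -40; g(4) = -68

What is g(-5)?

-104

Write g(n) = an² + bn + c; the 5 given values yield a linear system in the 3 coefficients.
Solving, g(n) = -4n² - 4.
Then g(-5) = -104.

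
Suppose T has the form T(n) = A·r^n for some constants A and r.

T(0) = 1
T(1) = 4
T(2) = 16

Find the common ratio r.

Consecutive ratio: 4/1 = 4, and 16/4 = 4, so r = 4.
Then A·4^0 = 1 gives A = 1, and T(n) = 1·4^n.

4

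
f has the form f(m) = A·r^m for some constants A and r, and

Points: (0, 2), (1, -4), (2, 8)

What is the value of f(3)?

-16

Consecutive ratio: -4/2 = -2, and 8/(-4) = -2, so r = -2.
Then A·(-2)^0 = 2 gives A = 2, and f(m) = 2·(-2)^m.
f(3) = 2·(-2)^3 = -16.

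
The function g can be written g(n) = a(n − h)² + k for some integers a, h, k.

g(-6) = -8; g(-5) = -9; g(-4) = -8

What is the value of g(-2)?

0

First differences -1, 1; second difference 2 = 2a, so a = 1.
Expanding, the n-coefficient is −2ah = -2h; matching it to the data gives h = -5, and then k = -9.
So g(n) = 1(n + 5)² − 9.
g(-2) = 1·3² − 9 = 0.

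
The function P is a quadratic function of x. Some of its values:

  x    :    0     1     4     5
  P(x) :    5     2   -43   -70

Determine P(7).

Write P(x) = ax² + bx + c; the 4 given values yield a linear system in the 3 coefficients.
Solving, P(x) = -3x² + 5.
Then P(7) = -142.

-142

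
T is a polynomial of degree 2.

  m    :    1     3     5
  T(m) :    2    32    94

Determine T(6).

137

Write T(m) = am² + bm + c; the 3 given values yield a linear system in the 3 coefficients.
Solving, T(m) = 4m² - m - 1.
Then T(6) = 137.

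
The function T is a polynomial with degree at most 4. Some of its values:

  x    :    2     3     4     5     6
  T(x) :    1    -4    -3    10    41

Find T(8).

First differences: -5, 1, 13, 31. Second differences: 6, 12, 18. Third differences: 6, 6.
Level-3 differences are constant, so T has degree 3.
Fitting a degree-3 polynomial gives T(x) = x³ - 6x² + 6x + 5.
Then T(8) = 181.

181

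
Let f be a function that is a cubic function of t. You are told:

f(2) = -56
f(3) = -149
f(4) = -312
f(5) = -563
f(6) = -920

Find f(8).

-2024

First differences: -93, -163, -251, -357. Second differences: -70, -88, -106. Third differences: -18, -18.
Level-3 differences are constant, so f has degree 3.
Fitting a degree-3 polynomial gives f(t) = -3t³ - 8t² + 4t - 8.
Then f(8) = -2024.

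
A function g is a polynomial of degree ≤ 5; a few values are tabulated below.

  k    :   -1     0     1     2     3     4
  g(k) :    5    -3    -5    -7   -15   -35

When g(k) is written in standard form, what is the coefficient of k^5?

0

First differences: -8, -2, -2, -8, -20. Second differences: 6, 0, -6, -12. Third differences: -6, -6, -6.
Level-3 differences are constant, so g has degree 3.
Fitting a degree-3 polynomial gives g(k) = -k³ + 3k² - 4k - 3.
The coefficient of k^5 is 0.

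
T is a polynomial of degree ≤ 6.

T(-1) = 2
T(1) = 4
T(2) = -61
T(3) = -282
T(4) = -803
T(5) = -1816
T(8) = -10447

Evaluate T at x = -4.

-331

Write T(x) = ax^6 + bx^5 + cx^4 + dx³ + ex² + px + q; the 7 given values yield a linear system in the 7 coefficients.
Solving, the top 2 coefficients vanish, and T(x) = -2x^4 - 4x³ - 4x² + 5x + 9.
Then T(-4) = -331.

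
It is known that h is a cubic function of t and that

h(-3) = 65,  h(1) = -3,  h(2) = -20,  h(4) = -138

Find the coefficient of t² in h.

0

Write h(t) = at³ + bt² + ct + d; the 4 given values yield a linear system in the 4 coefficients.
Solving, h(t) = -2t³ - 3t + 2.
The coefficient of t² is 0.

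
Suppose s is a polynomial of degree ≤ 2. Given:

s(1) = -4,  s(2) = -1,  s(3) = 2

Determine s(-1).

-10

First differences: 3, 3.
Level-1 differences are constant, so s has degree 1.
Fitting a degree-1 polynomial gives s(n) = 3n - 7.
Then s(-1) = -10.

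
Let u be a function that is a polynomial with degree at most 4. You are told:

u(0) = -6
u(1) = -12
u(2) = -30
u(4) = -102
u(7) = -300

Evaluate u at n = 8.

-390

Write u(n) = an^4 + bn³ + cn² + dn + e; the 5 given values yield a linear system in the 5 coefficients.
Solving, the top 2 coefficients vanish, and u(n) = -6n² - 6.
Then u(8) = -390.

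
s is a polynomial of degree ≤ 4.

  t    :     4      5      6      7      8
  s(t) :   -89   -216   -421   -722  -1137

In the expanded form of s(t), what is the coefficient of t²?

Write s(t) = at^4 + bt³ + ct² + dt + e; the 5 given values yield a linear system in the 5 coefficients.
Solving, the leading coefficient vanishes, and s(t) = -3t³ + 6t² + 2t - 1.
The coefficient of t² is 6.

6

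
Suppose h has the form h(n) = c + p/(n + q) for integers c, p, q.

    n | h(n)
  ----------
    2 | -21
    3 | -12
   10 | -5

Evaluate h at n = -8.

-1

(h(n) − c)(n + q) = p for each data point; the three points give a linear system in c and q, then p follows.
Solving: c = -3, q = -1, p = -18, so h(n) = -3 − 18/(n − 1).
Then h(-8) = -3 − 18/(-9) = -1.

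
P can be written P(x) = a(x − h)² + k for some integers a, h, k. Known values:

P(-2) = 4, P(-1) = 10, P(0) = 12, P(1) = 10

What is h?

First differences 6, 2, -2; second difference -4 = 2a, so a = -2.
Expanding, the x-coefficient is −2ah = 4h; matching it to the data gives h = 0, and then k = 12.
So P(x) = -2(x + 0)² + 12.
Hence h = 0.

0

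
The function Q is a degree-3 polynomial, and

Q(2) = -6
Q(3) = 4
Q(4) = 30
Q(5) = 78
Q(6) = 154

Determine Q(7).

First differences: 10, 26, 48, 76. Second differences: 16, 22, 28. Third differences: 6, 6.
Level-3 differences are constant, so Q has degree 3.
Extending the table by one column gives the next first difference 110, so Q(7) = 154 + 110 = 264.

264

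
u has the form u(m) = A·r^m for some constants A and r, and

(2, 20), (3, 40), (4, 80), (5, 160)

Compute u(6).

Consecutive ratio: 40/20 = 2, and 80/40 = 2, so r = 2.
Then A·2^2 = 20 gives A = 5, and u(m) = 5·2^m.
u(6) = 5·2^6 = 320.

320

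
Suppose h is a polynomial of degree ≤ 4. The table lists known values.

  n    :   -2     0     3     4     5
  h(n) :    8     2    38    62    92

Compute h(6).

128

Write h(n) = an^4 + bn³ + cn² + dn + e; the 5 given values yield a linear system in the 5 coefficients.
Solving, the top 2 coefficients vanish, and h(n) = 3n² + 3n + 2.
Then h(6) = 128.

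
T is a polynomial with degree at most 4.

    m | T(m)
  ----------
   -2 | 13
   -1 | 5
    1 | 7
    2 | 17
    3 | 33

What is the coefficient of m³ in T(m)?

Write T(m) = am^4 + bm³ + cm² + dm + e; the 5 given values yield a linear system in the 5 coefficients.
Solving, the top 2 coefficients vanish, and T(m) = 3m² + m + 3.
The coefficient of m³ is 0.

0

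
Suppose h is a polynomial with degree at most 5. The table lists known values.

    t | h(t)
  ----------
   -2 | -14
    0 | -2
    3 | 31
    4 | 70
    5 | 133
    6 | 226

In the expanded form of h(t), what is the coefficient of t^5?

0

Write h(t) = at^5 + bt^4 + ct³ + dt² + et + p; the 6 given values yield a linear system in the 6 coefficients.
Solving, the top 2 coefficients vanish, and h(t) = t³ + 2t - 2.
The coefficient of t^5 is 0.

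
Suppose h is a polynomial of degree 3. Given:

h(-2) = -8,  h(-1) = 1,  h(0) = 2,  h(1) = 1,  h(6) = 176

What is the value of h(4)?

46

Write h(n) = an³ + bn² + cn + d; the 5 given values yield a linear system in the 4 coefficients.
Solving, h(n) = n³ - n² - n + 2.
Then h(4) = 46.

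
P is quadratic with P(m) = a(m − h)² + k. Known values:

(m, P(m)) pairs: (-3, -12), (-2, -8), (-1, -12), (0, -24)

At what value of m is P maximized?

First differences 4, -4, -12; second difference -8 = 2a, so a = -4.
Expanding, the m-coefficient is −2ah = 8h; matching it to the data gives h = -2, and then k = -8.
So P(m) = -4(m + 2)² − 8.
Hence h = -2.

-2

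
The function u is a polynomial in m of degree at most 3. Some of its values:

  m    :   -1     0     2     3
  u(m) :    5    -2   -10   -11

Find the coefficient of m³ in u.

0

Write u(m) = am³ + bm² + cm + d; the 4 given values yield a linear system in the 4 coefficients.
Solving, the leading coefficient vanishes, and u(m) = m² - 6m - 2.
The coefficient of m³ is 0.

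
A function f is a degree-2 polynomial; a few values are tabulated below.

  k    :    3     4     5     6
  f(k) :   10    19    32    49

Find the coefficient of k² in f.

2

Write f(k) = ak² + bk + c; the 4 given values yield a linear system in the 3 coefficients.
Solving, f(k) = 2k² - 5k + 7.
The coefficient of k² is 2.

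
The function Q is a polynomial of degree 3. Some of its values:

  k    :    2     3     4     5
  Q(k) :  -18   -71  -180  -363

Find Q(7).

Write Q(k) = ak³ + bk² + ck + d; the 4 given values yield a linear system in the 4 coefficients.
Solving, Q(k) = -3k³ - k² + 9k - 8.
Then Q(7) = -1023.

-1023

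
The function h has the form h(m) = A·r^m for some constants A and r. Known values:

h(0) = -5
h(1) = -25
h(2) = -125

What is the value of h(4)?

-3125

Consecutive ratio: -25/(-5) = 5, and -125/(-25) = 5, so r = 5.
Then A·5^0 = -5 gives A = -5, and h(m) = -5·5^m.
h(4) = -5·5^4 = -3125.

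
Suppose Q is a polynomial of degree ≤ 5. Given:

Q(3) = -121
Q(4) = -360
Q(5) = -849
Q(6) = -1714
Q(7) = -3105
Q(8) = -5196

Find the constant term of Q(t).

Write Q(t) = at^5 + bt^4 + ct³ + dt² + et + p; the 6 given values yield a linear system in the 6 coefficients.
Solving, the leading coefficient vanishes, and Q(t) = -t^4 - 3t³ + 8t² - 9t - 4.
The constant term is Q(0) = -4.

-4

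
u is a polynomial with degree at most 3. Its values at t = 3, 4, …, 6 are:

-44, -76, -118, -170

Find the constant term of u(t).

First differences: -32, -42, -52. Second differences: -10, -10.
Level-2 differences are constant, so u has degree 2.
Fitting a degree-2 polynomial gives u(t) = -5t² + 3t - 8.
The constant term is u(0) = -8.

-8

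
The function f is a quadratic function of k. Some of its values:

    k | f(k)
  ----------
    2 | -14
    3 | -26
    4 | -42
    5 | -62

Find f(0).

-2

Write f(k) = ak² + bk + c; the 4 given values yield a linear system in the 3 coefficients.
Solving, f(k) = -2k² - 2k - 2.
Then f(0) = -2.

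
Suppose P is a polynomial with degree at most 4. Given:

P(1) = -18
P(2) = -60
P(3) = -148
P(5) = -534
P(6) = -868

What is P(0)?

Write P(n) = an^4 + bn³ + cn² + dn + e; the 5 given values yield a linear system in the 5 coefficients.
Solving, the leading coefficient vanishes, and P(n) = -3n³ - 5n² - 6n - 4.
Then P(0) = -4.

-4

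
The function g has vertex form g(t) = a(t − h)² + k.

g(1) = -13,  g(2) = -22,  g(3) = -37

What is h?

0

First differences -9, -15; second difference -6 = 2a, so a = -3.
Expanding, the t-coefficient is −2ah = 6h; matching it to the data gives h = 0, and then k = -10.
So g(t) = -3(t + 0)² − 10.
Hence h = 0.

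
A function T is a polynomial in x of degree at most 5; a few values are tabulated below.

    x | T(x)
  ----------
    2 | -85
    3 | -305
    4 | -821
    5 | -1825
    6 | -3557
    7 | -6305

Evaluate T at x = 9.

-16241

Write T(x) = ax^5 + bx^4 + cx³ + dx² + ex + p; the 6 given values yield a linear system in the 6 coefficients.
Solving, the leading coefficient vanishes, and T(x) = -2x^4 - 4x³ - 2x² - 4x - 5.
Then T(9) = -16241.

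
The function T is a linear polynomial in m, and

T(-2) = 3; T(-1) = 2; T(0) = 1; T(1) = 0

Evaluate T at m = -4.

First differences: -1, -1, -1.
Level-1 differences are constant, so T has degree 1.
Fitting a degree-1 polynomial gives T(m) = -m + 1.
Then T(-4) = 5.

5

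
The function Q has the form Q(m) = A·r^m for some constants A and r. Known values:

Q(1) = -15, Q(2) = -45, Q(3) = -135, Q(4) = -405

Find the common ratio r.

Consecutive ratio: -45/(-15) = 3, and -135/(-45) = 3, so r = 3.
Then A·3^1 = -15 gives A = -5, and Q(m) = -5·3^m.

3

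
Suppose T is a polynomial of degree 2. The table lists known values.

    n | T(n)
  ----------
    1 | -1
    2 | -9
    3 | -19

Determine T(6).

Write T(n) = an² + bn + c; the 3 given values yield a linear system in the 3 coefficients.
Solving, T(n) = -n² - 5n + 5.
Then T(6) = -61.

-61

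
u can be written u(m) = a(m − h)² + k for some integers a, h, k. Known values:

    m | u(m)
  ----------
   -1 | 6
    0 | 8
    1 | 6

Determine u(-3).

First differences 2, -2; second difference -4 = 2a, so a = -2.
Expanding, the m-coefficient is −2ah = 4h; matching it to the data gives h = 0, and then k = 8.
So u(m) = -2(m + 0)² + 8.
u(-3) = -2·(-3)² + 8 = -10.

-10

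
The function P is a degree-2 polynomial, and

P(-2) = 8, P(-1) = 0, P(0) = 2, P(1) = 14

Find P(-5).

92

First differences: -8, 2, 12. Second differences: 10, 10.
Level-2 differences are constant, so P has degree 2.
Fitting a degree-2 polynomial gives P(n) = 5n² + 7n + 2.
Then P(-5) = 92.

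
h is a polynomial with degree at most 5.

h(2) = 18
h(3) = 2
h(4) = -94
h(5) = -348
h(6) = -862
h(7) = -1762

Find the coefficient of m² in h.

First differences: -16, -96, -254, -514, -900. Second differences: -80, -158, -260, -386. Third differences: -78, -102, -126. Fourth differences: -24, -24.
Level-4 differences are constant, so h has degree 4.
Fitting a degree-4 polynomial gives h(m) = -m^4 + m³ + 6m² + 2.
The coefficient of m² is 6.

6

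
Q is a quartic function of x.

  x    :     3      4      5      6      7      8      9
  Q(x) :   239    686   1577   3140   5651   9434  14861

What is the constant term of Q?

First differences: 447, 891, 1563, 2511, 3783, 5427. Second differences: 444, 672, 948, 1272, 1644. Third differences: 228, 276, 324, 372. Fourth differences: 48, 48, 48.
Level-4 differences are constant, so Q has degree 4.
Fitting a degree-4 polynomial gives Q(x) = 2x^4 + 2x³ + 4x² - 5x + 2.
The constant term is Q(0) = 2.

2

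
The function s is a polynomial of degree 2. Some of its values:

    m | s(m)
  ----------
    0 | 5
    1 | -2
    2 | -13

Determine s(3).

-28

Write s(m) = am² + bm + c; the 3 given values yield a linear system in the 3 coefficients.
Solving, s(m) = -2m² - 5m + 5.
Then s(3) = -28.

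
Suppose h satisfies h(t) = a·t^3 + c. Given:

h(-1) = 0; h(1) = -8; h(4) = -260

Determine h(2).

-36

From h(-1) = 0 and h(1) = -8: -1a + c = 0 and 1a + c = -8.
Subtracting: 2a = -8, so a = -4; then c = 0 − (-4)·(-1) = -4.
So h(t) = -4t³ − 4, and h(2) = -36.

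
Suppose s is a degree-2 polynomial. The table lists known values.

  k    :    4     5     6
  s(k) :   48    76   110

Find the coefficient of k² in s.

3

Write s(k) = ak² + bk + c; the 3 given values yield a linear system in the 3 coefficients.
Solving, s(k) = 3k² + k - 4.
The coefficient of k² is 3.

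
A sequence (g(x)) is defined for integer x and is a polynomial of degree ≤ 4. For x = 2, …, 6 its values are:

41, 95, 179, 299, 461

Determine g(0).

-1

First differences: 54, 84, 120, 162. Second differences: 30, 36, 42. Third differences: 6, 6.
Level-3 differences are constant, so g has degree 3.
Fitting a degree-3 polynomial gives g(x) = x³ + 6x² + 5x - 1.
Then g(0) = -1.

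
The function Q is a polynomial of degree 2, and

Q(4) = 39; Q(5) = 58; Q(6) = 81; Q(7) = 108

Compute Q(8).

First differences: 19, 23, 27. Second differences: 4, 4.
Level-2 differences are constant, so Q has degree 2.
Fitting a degree-2 polynomial gives Q(x) = 2x² + x + 3.
Then Q(8) = 139.

139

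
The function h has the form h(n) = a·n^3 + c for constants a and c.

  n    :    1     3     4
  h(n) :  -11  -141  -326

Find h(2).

From h(1) = -11 and h(3) = -141: 1a + c = -11 and 27a + c = -141.
Subtracting: 26a = -130, so a = -5; then c = -11 − (-5)·1 = -6.
So h(n) = -5n³ − 6, and h(2) = -46.

-46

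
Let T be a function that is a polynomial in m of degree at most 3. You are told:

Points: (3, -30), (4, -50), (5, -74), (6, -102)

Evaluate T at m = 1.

First differences: -20, -24, -28. Second differences: -4, -4.
Level-2 differences are constant, so T has degree 2.
Fitting a degree-2 polynomial gives T(m) = -2m² - 6m + 6.
Then T(1) = -2.

-2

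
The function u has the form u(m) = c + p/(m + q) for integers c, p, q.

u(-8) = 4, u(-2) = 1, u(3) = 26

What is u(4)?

16

(u(m) − c)(m + q) = p for each data point; the three points give a linear system in c and q, then p follows.
Solving: c = 6, q = -2, p = 20, so u(m) = 6 + 20/(m − 2).
Then u(4) = 6 + 20/2 = 16.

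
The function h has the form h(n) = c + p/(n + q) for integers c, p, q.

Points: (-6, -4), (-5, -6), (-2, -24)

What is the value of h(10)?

12

(h(n) − c)(n + q) = p for each data point; the three points give a linear system in c and q, then p follows.
Solving: c = 6, q = 0, p = 60, so h(n) = 6 + 60/(n + 0).
Then h(10) = 6 + 60/10 = 12.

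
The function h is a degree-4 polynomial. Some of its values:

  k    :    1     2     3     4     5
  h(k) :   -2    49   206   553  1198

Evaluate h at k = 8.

6361

Write h(k) = ak^4 + bk³ + ck² + dk + e; the 5 given values yield a linear system in the 5 coefficients.
Solving, h(k) = k^4 + 4k³ + 4k² - 4k - 7.
Then h(8) = 6361.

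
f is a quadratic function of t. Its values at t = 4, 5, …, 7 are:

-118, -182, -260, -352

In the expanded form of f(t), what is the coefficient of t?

First differences: -64, -78, -92. Second differences: -14, -14.
Level-2 differences are constant, so f has degree 2.
Fitting a degree-2 polynomial gives f(t) = -7t² - t - 2.
The coefficient of t is -1.

-1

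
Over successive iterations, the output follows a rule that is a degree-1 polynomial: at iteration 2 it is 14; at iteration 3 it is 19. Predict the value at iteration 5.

29

Write the value at k as s(k).
Write s(k) = ak + b; the 2 given values yield a linear system in the 2 coefficients.
Solving, s(k) = 5k + 4.
Then s(5) = 29.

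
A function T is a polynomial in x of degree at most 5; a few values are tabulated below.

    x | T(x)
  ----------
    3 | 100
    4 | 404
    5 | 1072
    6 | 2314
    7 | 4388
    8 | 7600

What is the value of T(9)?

First differences: 304, 668, 1242, 2074, 3212. Second differences: 364, 574, 832, 1138. Third differences: 210, 258, 306. Fourth differences: 48, 48.
Level-4 differences are constant, so T has degree 4.
Extending the table by one column gives the next first difference 4704, so T(9) = 7600 + 4704 = 12304.

12304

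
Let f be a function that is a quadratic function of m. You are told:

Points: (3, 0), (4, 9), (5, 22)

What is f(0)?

Write f(m) = am² + bm + c; the 3 given values yield a linear system in the 3 coefficients.
Solving, f(m) = 2m² - 5m - 3.
The constant term is f(0) = -3.

-3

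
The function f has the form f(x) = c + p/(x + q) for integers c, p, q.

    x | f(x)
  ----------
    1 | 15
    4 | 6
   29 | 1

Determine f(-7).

-5

(f(x) − c)(x + q) = p for each data point; the three points give a linear system in c and q, then p follows.
Solving: c = 0, q = 1, p = 30, so f(x) = 30/(x + 1).
Then f(-7) = 0 + 30/(-6) = -5.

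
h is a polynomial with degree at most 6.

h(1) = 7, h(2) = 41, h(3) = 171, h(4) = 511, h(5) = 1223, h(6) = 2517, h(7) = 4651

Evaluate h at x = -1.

11

Write h(x) = ax^6 + bx^5 + cx^4 + dx³ + ex² + px + q; the 7 given values yield a linear system in the 7 coefficients.
Solving, the top 2 coefficients vanish, and h(x) = 2x^4 - x³ + 4x² - x + 3.
Then h(-1) = 11.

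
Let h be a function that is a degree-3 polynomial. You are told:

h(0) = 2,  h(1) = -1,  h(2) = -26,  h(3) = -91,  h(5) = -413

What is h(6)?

Write h(m) = am³ + bm² + cm + d; the 5 given values yield a linear system in the 4 coefficients.
Solving, h(m) = -3m³ - 2m² + 2m + 2.
Then h(6) = -706.

-706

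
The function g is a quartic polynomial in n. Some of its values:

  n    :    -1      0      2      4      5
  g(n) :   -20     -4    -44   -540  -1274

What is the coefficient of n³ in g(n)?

Write g(n) = an^4 + bn³ + cn² + dn + e; the 5 given values yield a linear system in the 5 coefficients.
Solving, g(n) = -2n^4 + n³ - 7n² + 6n - 4.
The coefficient of n³ is 1.

1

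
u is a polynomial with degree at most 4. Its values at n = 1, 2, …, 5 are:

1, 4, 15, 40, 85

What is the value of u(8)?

Write u(n) = an^4 + bn³ + cn² + dn + e; the 5 given values yield a linear system in the 5 coefficients.
Solving, the leading coefficient vanishes, and u(n) = n³ - 2n² + 2n.
Then u(8) = 400.

400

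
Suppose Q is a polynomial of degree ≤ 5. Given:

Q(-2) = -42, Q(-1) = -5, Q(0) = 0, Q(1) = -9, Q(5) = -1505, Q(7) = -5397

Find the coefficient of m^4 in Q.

Write Q(m) = am^5 + bm^4 + cm³ + dm² + em + p; the 6 given values yield a linear system in the 6 coefficients.
Solving, the leading coefficient vanishes, and Q(m) = -2m^4 - m³ - 5m² - m.
The coefficient of m^4 is -2.

-2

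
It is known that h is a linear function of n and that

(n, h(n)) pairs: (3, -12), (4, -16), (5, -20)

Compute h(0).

0

First differences: -4, -4.
Level-1 differences are constant, so h has degree 1.
Fitting a degree-1 polynomial gives h(n) = -4n.
Then h(0) = 0.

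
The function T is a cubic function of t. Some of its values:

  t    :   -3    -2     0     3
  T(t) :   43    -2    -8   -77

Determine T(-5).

307

Write T(t) = at³ + bt² + ct + d; the 4 given values yield a linear system in the 4 coefficients.
Solving, T(t) = -3t³ - t² + 7t - 8.
Then T(-5) = 307.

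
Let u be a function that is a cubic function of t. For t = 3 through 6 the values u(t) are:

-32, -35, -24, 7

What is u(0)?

Write u(t) = at³ + bt² + ct + d; the 4 given values yield a linear system in the 4 coefficients.
Solving, u(t) = t³ - 5t² - 5t + 1.
Then u(0) = 1.

1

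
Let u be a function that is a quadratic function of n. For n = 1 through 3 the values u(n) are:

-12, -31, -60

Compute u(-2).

-15

Write u(n) = an² + bn + c; the 3 given values yield a linear system in the 3 coefficients.
Solving, u(n) = -5n² - 4n - 3.
Then u(-2) = -15.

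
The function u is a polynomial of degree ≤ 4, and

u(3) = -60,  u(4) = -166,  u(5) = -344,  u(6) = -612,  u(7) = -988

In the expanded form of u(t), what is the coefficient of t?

5

First differences: -106, -178, -268, -376. Second differences: -72, -90, -108. Third differences: -18, -18.
Level-3 differences are constant, so u has degree 3.
Fitting a degree-3 polynomial gives u(t) = -3t³ + 5t + 6.
The coefficient of t is 5.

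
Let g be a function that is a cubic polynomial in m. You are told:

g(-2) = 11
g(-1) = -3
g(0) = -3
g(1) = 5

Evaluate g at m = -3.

45

Write g(m) = am³ + bm² + cm + d; the 4 given values yield a linear system in the 4 coefficients.
Solving, g(m) = -m³ + 4m² + 5m - 3.
Then g(-3) = 45.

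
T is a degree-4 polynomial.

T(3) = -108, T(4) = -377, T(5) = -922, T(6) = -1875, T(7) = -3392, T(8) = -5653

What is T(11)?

First differences: -269, -545, -953, -1517, -2261. Second differences: -276, -408, -564, -744. Third differences: -132, -156, -180. Fourth differences: -24, -24.
Level-4 differences are constant, so T has degree 4.
Fitting a degree-4 polynomial gives T(k) = -k^4 - 4k³ + 7k² + 5k + 3.
Then T(11) = -19060.

-19060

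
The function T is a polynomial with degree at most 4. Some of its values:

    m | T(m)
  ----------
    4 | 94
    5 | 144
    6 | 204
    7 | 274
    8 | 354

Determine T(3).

Write T(m) = am^4 + bm³ + cm² + dm + e; the 5 given values yield a linear system in the 5 coefficients.
Solving, the top 2 coefficients vanish, and T(m) = 5m² + 5m - 6.
Then T(3) = 54.

54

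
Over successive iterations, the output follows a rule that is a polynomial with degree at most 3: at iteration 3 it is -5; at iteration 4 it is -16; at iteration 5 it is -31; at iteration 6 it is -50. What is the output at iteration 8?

-100

Write the value at k as u(k).
Write u(k) = ak³ + bk² + ck + d; the 4 given values yield a linear system in the 4 coefficients.
Solving, the leading coefficient vanishes, and u(k) = -2k² + 3k + 4.
Then u(8) = -100.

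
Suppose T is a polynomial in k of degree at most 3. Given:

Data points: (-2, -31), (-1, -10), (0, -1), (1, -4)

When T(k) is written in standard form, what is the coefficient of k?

3

First differences: 21, 9, -3. Second differences: -12, -12.
Level-2 differences are constant, so T has degree 2.
Fitting a degree-2 polynomial gives T(k) = -6k² + 3k - 1.
The coefficient of k is 3.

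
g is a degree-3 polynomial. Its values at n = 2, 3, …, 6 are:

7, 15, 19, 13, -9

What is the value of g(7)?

Write g(n) = an³ + bn² + cn + d; the 5 given values yield a linear system in the 4 coefficients.
Solving, g(n) = -n³ + 7n² - 8n + 3.
Then g(7) = -53.

-53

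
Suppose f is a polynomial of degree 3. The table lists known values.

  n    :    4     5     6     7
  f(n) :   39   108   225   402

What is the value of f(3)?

Write f(n) = an³ + bn² + cn + d; the 4 given values yield a linear system in the 4 coefficients.
Solving, f(n) = 2n³ - 6n² + n + 3.
Then f(3) = 6.

6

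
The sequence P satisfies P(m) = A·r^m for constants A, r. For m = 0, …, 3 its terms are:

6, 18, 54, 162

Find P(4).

486

Consecutive ratio: 18/6 = 3, and 54/18 = 3, so r = 3.
Then A·3^0 = 6 gives A = 6, and P(m) = 6·3^m.
P(4) = 6·3^4 = 486.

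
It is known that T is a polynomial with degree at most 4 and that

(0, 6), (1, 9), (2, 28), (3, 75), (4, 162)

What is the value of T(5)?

301

First differences: 3, 19, 47, 87. Second differences: 16, 28, 40. Third differences: 12, 12.
Level-3 differences are constant, so T has degree 3.
Extending the table by one column gives the next first difference 139, so T(5) = 162 + 139 = 301.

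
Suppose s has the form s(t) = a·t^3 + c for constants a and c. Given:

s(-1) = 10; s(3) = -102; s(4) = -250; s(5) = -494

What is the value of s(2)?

-26

From s(-1) = 10 and s(3) = -102: -1a + c = 10 and 27a + c = -102.
Subtracting: 28a = -112, so a = -4; then c = 10 − (-4)·(-1) = 6.
So s(t) = -4t³ + 6, and s(2) = -26.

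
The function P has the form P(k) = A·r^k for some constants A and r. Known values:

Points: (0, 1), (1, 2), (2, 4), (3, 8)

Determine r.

2

Consecutive ratio: 2/1 = 2, and 4/2 = 2, so r = 2.
Then A·2^0 = 1 gives A = 1, and P(k) = 1·2^k.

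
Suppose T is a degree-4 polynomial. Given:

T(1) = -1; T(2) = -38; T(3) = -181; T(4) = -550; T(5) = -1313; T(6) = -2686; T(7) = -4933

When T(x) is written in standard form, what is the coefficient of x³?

0

Write T(x) = ax^4 + bx³ + cx² + dx + e; the 7 given values yield a linear system in the 5 coefficients.
Solving, T(x) = -2x^4 - 3x² + 2x + 2.
The coefficient of x³ is 0.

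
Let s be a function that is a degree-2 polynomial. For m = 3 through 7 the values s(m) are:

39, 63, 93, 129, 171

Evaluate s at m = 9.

Write s(m) = am² + bm + c; the 5 given values yield a linear system in the 3 coefficients.
Solving, s(m) = 3m² + 3m + 3.
Then s(9) = 273.

273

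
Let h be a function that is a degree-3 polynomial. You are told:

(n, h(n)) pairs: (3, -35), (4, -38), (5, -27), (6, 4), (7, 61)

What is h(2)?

-24

Write h(n) = an³ + bn² + cn + d; the 5 given values yield a linear system in the 4 coefficients.
Solving, h(n) = n³ - 5n² - 5n - 2.
Then h(2) = -24.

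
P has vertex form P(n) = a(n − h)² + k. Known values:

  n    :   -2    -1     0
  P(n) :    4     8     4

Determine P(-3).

-8

First differences 4, -4; second difference -8 = 2a, so a = -4.
Expanding, the n-coefficient is −2ah = 8h; matching it to the data gives h = -1, and then k = 8.
So P(n) = -4(n + 1)² + 8.
P(-3) = -4·(-2)² + 8 = -8.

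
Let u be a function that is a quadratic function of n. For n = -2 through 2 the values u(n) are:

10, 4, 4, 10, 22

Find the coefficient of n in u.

First differences: -6, 0, 6, 12. Second differences: 6, 6, 6.
Level-2 differences are constant, so u has degree 2.
Fitting a degree-2 polynomial gives u(n) = 3n² + 3n + 4.
The coefficient of n is 3.

3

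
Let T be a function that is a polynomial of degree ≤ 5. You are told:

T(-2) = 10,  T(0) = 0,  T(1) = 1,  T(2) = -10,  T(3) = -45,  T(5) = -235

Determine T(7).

Write T(x) = ax^5 + bx^4 + cx³ + dx² + ex + p; the 6 given values yield a linear system in the 6 coefficients.
Solving, the top 2 coefficients vanish, and T(x) = -2x³ + 3x.
Then T(7) = -665.

-665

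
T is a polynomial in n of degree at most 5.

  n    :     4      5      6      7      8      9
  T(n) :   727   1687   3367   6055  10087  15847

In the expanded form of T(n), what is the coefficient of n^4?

First differences: 960, 1680, 2688, 4032, 5760. Second differences: 720, 1008, 1344, 1728. Third differences: 288, 336, 384. Fourth differences: 48, 48.
Level-4 differences are constant, so T has degree 4.
Fitting a degree-4 polynomial gives T(n) = 2n^4 + 4n³ - 2n² - 4n + 7.
The coefficient of n^4 is 2.

2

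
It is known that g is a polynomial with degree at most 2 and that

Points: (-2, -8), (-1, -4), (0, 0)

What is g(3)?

First differences: 4, 4.
Level-1 differences are constant, so g has degree 1.
Fitting a degree-1 polynomial gives g(t) = 4t.
Then g(3) = 12.

12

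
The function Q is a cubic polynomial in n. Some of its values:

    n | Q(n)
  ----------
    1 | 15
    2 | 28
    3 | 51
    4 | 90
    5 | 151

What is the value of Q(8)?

Write Q(n) = an³ + bn² + cn + d; the 5 given values yield a linear system in the 4 coefficients.
Solving, Q(n) = n³ - n² + 9n + 6.
Then Q(8) = 526.

526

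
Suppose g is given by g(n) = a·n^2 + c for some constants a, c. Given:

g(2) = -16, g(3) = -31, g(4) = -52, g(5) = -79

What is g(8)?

From g(2) = -16 and g(3) = -31: 4a + c = -16 and 9a + c = -31.
Subtracting: 5a = -15, so a = -3; then c = -16 − (-3)·4 = -4.
So g(n) = -3n² − 4, and g(8) = -196.

-196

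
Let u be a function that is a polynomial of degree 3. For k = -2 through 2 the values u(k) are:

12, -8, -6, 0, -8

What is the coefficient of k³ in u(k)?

-3

First differences: -20, 2, 6, -8. Second differences: 22, 4, -14. Third differences: -18, -18.
Level-3 differences are constant, so u has degree 3.
Fitting a degree-3 polynomial gives u(k) = -3k³ + 2k² + 7k - 6.
The coefficient of k³ is -3.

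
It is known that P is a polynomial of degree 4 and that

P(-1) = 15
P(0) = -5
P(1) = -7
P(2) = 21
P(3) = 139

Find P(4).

Write P(x) = ax^4 + bx³ + cx² + dx + e; the 5 given values yield a linear system in the 5 coefficients.
Solving, P(x) = 2x^4 - 2x³ + 7x² - 9x - 5.
Then P(4) = 455.

455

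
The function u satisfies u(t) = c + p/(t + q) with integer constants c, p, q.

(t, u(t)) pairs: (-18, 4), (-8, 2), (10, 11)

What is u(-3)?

-2

(u(t) − c)(t + q) = p for each data point; the three points give a linear system in c and q, then p follows.
Solving: c = 6, q = -2, p = 40, so u(t) = 6 + 40/(t − 2).
Then u(-3) = 6 + 40/(-5) = -2.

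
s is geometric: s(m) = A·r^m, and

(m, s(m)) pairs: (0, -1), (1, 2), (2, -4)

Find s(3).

Consecutive ratio: 2/(-1) = -2, and -4/2 = -2, so r = -2.
Then A·(-2)^0 = -1 gives A = -1, and s(m) = -1·(-2)^m.
s(3) = -1·(-2)^3 = 8.

8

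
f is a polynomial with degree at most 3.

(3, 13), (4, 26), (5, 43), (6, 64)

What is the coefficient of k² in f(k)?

2

Write f(k) = ak³ + bk² + ck + d; the 4 given values yield a linear system in the 4 coefficients.
Solving, the leading coefficient vanishes, and f(k) = 2k² - k - 2.
The coefficient of k² is 2.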